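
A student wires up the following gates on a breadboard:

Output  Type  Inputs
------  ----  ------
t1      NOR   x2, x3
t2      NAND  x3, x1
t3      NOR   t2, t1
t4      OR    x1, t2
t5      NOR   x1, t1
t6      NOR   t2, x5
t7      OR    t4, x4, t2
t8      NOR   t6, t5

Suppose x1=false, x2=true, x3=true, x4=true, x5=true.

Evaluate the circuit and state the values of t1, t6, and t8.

t1 = false, t6 = false, t8 = false

t1 = x2 NOR x3 = true NOR true = false
t2 = x3 NAND x1 = true NAND false = true
t5 = x1 NOR t1 = false NOR false = true
t6 = t2 NOR x5 = true NOR true = false
t8 = t6 NOR t5 = false NOR true = false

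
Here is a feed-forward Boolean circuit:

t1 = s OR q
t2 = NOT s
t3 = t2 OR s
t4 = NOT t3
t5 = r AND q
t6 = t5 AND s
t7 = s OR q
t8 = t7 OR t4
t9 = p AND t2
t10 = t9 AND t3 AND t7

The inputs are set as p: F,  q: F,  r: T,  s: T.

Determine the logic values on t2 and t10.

t2 = F  t10 = F

t2 = NOT s = NOT T = F
t3 = t2 OR s = F OR T = T
t7 = s OR q = T OR F = T
t9 = p AND t2 = F AND F = F
t10 = t9 AND t3 AND t7 = F AND T AND T = F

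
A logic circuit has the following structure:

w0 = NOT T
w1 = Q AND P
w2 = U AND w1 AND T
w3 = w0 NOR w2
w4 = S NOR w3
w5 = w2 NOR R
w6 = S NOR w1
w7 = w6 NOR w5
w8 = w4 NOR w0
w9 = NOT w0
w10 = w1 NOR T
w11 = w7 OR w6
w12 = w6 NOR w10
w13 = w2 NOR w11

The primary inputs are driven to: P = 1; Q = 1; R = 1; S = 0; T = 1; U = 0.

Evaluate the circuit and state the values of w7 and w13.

w7 = 1, w13 = 0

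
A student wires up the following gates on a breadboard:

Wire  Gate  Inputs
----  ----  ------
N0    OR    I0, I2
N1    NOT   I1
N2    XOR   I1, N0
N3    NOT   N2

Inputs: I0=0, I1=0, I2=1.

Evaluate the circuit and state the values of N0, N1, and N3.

N0 = 1; N1 = 1; N3 = 0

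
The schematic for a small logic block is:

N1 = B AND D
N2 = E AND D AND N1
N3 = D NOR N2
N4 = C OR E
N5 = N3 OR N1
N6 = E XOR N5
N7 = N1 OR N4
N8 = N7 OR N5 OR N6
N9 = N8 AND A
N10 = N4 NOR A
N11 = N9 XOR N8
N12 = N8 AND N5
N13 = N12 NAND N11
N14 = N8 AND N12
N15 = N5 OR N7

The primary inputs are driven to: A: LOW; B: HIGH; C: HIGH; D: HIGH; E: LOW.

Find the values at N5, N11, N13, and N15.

N5 = HIGH, N11 = HIGH, N13 = LOW, N15 = HIGH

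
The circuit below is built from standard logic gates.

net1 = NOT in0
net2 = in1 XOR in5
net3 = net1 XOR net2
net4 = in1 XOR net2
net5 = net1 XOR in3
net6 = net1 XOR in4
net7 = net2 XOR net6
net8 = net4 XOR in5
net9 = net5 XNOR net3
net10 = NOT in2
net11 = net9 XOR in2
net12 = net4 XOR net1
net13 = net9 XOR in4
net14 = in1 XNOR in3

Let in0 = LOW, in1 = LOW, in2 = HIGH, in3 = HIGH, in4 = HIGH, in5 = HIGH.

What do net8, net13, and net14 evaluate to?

net8 = LOW, net13 = LOW, net14 = LOW

net1 = NOT in0 = NOT LOW = HIGH
net2 = in1 XOR in5 = LOW XOR HIGH = HIGH
net3 = net1 XOR net2 = HIGH XOR HIGH = LOW
net4 = in1 XOR net2 = LOW XOR HIGH = HIGH
net5 = net1 XOR in3 = HIGH XOR HIGH = LOW
net8 = net4 XOR in5 = HIGH XOR HIGH = LOW
net9 = net5 XNOR net3 = LOW XNOR LOW = HIGH
net13 = net9 XOR in4 = HIGH XOR HIGH = LOW
net14 = in1 XNOR in3 = LOW XNOR HIGH = LOW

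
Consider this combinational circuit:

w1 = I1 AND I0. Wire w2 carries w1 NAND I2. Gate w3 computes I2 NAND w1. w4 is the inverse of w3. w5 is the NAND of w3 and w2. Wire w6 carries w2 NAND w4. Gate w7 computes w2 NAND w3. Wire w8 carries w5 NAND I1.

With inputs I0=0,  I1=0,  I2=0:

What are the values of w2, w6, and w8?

w1 = I1 AND I0 = 0 AND 0 = 0
w2 = w1 NAND I2 = 0 NAND 0 = 1
w3 = I2 NAND w1 = 0 NAND 0 = 1
w4 = NOT w3 = NOT 1 = 0
w5 = w3 NAND w2 = 1 NAND 1 = 0
w6 = w2 NAND w4 = 1 NAND 0 = 1
w8 = w5 NAND I1 = 0 NAND 0 = 1

w2 = 1, w6 = 1, w8 = 1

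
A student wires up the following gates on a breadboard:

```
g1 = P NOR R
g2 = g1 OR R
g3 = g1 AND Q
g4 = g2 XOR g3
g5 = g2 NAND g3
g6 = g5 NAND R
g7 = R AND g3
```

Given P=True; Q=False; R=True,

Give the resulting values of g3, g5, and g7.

g3 = False, g5 = True, g7 = False

g1 = P NOR R = True NOR True = False
g2 = g1 OR R = False OR True = True
g3 = g1 AND Q = False AND False = False
g5 = g2 NAND g3 = True NAND False = True
g7 = R AND g3 = True AND False = False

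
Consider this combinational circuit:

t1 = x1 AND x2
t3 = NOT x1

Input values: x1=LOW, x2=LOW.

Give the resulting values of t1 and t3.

t1 = LOW  t3 = HIGH

t1 = LOW AND LOW = LOW
t3 = NOT LOW = HIGH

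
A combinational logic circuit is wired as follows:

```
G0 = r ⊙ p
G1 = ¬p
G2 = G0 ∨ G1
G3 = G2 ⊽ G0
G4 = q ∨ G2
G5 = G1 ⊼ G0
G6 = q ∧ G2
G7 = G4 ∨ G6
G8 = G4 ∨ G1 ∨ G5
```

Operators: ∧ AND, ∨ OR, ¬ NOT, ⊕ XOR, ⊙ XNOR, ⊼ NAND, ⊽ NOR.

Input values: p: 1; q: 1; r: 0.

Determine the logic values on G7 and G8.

G7 = 1  G8 = 1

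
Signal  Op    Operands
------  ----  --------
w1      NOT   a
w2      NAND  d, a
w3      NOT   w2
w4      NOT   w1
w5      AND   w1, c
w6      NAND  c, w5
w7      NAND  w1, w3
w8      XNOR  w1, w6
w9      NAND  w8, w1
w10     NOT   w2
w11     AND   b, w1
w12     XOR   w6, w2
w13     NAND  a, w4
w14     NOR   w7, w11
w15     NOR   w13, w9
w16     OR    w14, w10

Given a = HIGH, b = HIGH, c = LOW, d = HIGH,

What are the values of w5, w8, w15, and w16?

w1 = NOT a = NOT HIGH = LOW
w2 = d NAND a = HIGH NAND HIGH = LOW
w3 = NOT w2 = NOT LOW = HIGH
w4 = NOT w1 = NOT LOW = HIGH
w5 = w1 AND c = LOW AND LOW = LOW
w6 = c NAND w5 = LOW NAND LOW = HIGH
w7 = w1 NAND w3 = LOW NAND HIGH = HIGH
w8 = w1 XNOR w6 = LOW XNOR HIGH = LOW
w9 = w8 NAND w1 = LOW NAND LOW = HIGH
w10 = NOT w2 = NOT LOW = HIGH
w11 = b AND w1 = HIGH AND LOW = LOW
w13 = a NAND w4 = HIGH NAND HIGH = LOW
w14 = w7 NOR w11 = HIGH NOR LOW = LOW
w15 = w13 NOR w9 = LOW NOR HIGH = LOW
w16 = w14 OR w10 = LOW OR HIGH = HIGH

w5 = LOW  w8 = LOW  w15 = LOW  w16 = HIGH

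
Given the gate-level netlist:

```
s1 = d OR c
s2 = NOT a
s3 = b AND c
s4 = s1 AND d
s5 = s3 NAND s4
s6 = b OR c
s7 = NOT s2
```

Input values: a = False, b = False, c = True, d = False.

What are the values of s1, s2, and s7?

s1 = d OR c = False OR True = True
s2 = NOT a = NOT False = True
s7 = NOT s2 = NOT True = False

s1 = True; s2 = True; s7 = False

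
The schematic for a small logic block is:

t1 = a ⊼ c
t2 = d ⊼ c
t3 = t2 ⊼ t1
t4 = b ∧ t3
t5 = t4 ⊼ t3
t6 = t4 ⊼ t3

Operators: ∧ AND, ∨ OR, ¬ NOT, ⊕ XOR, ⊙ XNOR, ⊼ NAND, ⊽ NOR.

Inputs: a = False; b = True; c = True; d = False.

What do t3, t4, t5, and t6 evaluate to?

t3 = False, t4 = False, t5 = True, t6 = True

t1 = a NAND c = False NAND True = True
t2 = d NAND c = False NAND True = True
t3 = t2 NAND t1 = True NAND True = False
t4 = b AND t3 = True AND False = False
t5 = t4 NAND t3 = False NAND False = True
t6 = t4 NAND t3 = False NAND False = True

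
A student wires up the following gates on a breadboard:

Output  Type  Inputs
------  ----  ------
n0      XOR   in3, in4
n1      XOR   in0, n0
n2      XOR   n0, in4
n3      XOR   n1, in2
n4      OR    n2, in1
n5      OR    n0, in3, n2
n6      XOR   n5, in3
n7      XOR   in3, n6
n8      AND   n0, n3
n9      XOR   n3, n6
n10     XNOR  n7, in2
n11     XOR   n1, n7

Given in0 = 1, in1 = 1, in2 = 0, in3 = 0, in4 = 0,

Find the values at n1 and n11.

n0 = in3 XOR in4 = 0 XOR 0 = 0
n1 = in0 XOR n0 = 1 XOR 0 = 1
n2 = n0 XOR in4 = 0 XOR 0 = 0
n5 = n0 OR in3 OR n2 = 0 OR 0 OR 0 = 0
n6 = n5 XOR in3 = 0 XOR 0 = 0
n7 = in3 XOR n6 = 0 XOR 0 = 0
n11 = n1 XOR n7 = 1 XOR 0 = 1

n1 = 1  n11 = 1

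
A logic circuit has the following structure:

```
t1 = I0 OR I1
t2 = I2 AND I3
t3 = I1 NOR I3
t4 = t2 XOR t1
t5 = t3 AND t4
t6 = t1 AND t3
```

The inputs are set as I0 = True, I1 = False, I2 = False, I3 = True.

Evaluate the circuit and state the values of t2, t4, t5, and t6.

t2 = False  t4 = True  t5 = False  t6 = False

t1 = I0 OR I1 = True OR False = True
t2 = I2 AND I3 = False AND True = False
t3 = I1 NOR I3 = False NOR True = False
t4 = t2 XOR t1 = False XOR True = True
t5 = t3 AND t4 = False AND True = False
t6 = t1 AND t3 = True AND False = False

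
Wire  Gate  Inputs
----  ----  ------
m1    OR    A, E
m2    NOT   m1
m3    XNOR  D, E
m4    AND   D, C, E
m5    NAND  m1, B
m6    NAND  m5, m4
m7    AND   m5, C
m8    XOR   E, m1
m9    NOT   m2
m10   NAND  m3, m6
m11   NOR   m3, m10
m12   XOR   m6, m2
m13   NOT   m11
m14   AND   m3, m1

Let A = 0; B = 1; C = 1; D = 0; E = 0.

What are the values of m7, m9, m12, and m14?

m7 = 1; m9 = 0; m12 = 0; m14 = 0

m1 = A OR E = 0 OR 0 = 0
m2 = NOT m1 = NOT 0 = 1
m3 = D XNOR E = 0 XNOR 0 = 1
m4 = D AND C AND E = 0 AND 1 AND 0 = 0
m5 = m1 NAND B = 0 NAND 1 = 1
m6 = m5 NAND m4 = 1 NAND 0 = 1
m7 = m5 AND C = 1 AND 1 = 1
m9 = NOT m2 = NOT 1 = 0
m12 = m6 XOR m2 = 1 XOR 1 = 0
m14 = m3 AND m1 = 1 AND 0 = 0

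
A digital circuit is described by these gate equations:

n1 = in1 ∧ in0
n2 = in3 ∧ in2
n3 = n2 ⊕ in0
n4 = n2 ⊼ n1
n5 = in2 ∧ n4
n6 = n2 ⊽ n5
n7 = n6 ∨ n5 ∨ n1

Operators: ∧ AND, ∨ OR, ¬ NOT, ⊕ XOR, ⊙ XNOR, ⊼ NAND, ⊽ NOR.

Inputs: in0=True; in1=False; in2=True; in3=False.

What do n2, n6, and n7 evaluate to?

n2 = False; n6 = False; n7 = True

n1 = in1 AND in0 = False AND True = False
n2 = in3 AND in2 = False AND True = False
n4 = n2 NAND n1 = False NAND False = True
n5 = in2 AND n4 = True AND True = True
n6 = n2 NOR n5 = False NOR True = False
n7 = n6 OR n5 OR n1 = False OR True OR False = True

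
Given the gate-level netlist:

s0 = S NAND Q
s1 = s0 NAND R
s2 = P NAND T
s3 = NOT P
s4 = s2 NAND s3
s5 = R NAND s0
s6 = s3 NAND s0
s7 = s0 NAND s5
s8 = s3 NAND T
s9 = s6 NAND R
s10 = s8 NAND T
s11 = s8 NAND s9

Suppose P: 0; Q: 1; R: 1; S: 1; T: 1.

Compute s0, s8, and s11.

s0 = 0, s8 = 0, s11 = 1

s0 = S NAND Q = 1 NAND 1 = 0
s3 = NOT P = NOT 0 = 1
s6 = s3 NAND s0 = 1 NAND 0 = 1
s8 = s3 NAND T = 1 NAND 1 = 0
s9 = s6 NAND R = 1 NAND 1 = 0
s11 = s8 NAND s9 = 0 NAND 0 = 1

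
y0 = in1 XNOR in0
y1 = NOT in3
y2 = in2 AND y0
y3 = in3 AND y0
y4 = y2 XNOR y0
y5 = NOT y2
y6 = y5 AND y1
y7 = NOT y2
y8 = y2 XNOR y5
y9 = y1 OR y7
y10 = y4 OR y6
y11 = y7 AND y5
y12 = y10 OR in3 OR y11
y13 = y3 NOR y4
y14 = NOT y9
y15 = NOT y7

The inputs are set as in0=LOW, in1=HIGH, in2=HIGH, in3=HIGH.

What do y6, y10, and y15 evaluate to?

y0 = in1 XNOR in0 = HIGH XNOR LOW = LOW
y1 = NOT in3 = NOT HIGH = LOW
y2 = in2 AND y0 = HIGH AND LOW = LOW
y4 = y2 XNOR y0 = LOW XNOR LOW = HIGH
y5 = NOT y2 = NOT LOW = HIGH
y6 = y5 AND y1 = HIGH AND LOW = LOW
y7 = NOT y2 = NOT LOW = HIGH
y10 = y4 OR y6 = HIGH OR LOW = HIGH
y15 = NOT y7 = NOT HIGH = LOW

y6 = LOW, y10 = HIGH, y15 = LOW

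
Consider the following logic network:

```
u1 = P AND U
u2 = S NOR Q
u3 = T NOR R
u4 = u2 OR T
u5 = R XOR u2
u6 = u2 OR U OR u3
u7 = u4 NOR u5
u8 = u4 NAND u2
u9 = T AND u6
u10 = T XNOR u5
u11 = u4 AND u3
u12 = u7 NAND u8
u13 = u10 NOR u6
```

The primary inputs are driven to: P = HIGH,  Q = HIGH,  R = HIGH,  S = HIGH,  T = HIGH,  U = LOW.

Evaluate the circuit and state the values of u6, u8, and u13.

u6 = LOW, u8 = HIGH, u13 = LOW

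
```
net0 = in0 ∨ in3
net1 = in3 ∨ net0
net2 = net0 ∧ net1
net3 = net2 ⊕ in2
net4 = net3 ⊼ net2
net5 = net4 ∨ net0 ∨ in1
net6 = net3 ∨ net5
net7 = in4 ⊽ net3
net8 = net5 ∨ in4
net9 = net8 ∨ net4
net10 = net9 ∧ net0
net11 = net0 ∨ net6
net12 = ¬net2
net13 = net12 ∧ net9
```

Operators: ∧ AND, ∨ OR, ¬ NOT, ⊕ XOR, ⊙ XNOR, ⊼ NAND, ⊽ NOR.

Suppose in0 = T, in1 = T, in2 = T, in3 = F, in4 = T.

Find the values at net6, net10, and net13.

net0 = in0 OR in3 = T OR F = T
net1 = in3 OR net0 = F OR T = T
net2 = net0 AND net1 = T AND T = T
net3 = net2 XOR in2 = T XOR T = F
net4 = net3 NAND net2 = F NAND T = T
net5 = net4 OR net0 OR in1 = T OR T OR T = T
net6 = net3 OR net5 = F OR T = T
net8 = net5 OR in4 = T OR T = T
net9 = net8 OR net4 = T OR T = T
net10 = net9 AND net0 = T AND T = T
net12 = NOT net2 = NOT T = F
net13 = net12 AND net9 = F AND T = F

net6 = T; net10 = T; net13 = F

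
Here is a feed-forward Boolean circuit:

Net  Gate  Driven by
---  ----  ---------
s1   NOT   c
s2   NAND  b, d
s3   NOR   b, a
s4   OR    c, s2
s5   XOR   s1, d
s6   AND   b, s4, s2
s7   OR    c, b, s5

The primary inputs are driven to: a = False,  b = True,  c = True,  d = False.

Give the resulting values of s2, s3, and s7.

s1 = NOT c = NOT True = False
s2 = b NAND d = True NAND False = True
s3 = b NOR a = True NOR False = False
s5 = s1 XOR d = False XOR False = False
s7 = c OR b OR s5 = True OR True OR False = True

s2 = True, s3 = False, s7 = True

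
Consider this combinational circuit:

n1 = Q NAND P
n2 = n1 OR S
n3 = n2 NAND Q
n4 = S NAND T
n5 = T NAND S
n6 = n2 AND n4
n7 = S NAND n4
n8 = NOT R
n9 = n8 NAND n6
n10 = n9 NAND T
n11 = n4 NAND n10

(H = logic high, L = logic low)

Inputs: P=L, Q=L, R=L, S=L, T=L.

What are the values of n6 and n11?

n1 = Q NAND P = L NAND L = H
n2 = n1 OR S = H OR L = H
n4 = S NAND T = L NAND L = H
n6 = n2 AND n4 = H AND H = H
n8 = NOT R = NOT L = H
n9 = n8 NAND n6 = H NAND H = L
n10 = n9 NAND T = L NAND L = H
n11 = n4 NAND n10 = H NAND H = L

n6 = H, n11 = L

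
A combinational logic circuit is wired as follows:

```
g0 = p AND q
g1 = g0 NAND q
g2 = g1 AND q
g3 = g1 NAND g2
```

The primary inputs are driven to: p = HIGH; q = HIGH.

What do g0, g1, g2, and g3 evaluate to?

g0 = HIGH, g1 = LOW, g2 = LOW, g3 = HIGH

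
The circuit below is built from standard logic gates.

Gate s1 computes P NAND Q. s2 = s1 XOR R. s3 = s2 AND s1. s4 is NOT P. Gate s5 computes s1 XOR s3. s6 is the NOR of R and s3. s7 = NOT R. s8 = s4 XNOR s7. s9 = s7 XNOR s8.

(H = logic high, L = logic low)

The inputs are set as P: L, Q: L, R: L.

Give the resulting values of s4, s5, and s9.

s1 = P NAND Q = L NAND L = H
s2 = s1 XOR R = H XOR L = H
s3 = s2 AND s1 = H AND H = H
s4 = NOT P = NOT L = H
s5 = s1 XOR s3 = H XOR H = L
s7 = NOT R = NOT L = H
s8 = s4 XNOR s7 = H XNOR H = H
s9 = s7 XNOR s8 = H XNOR H = H

s4 = H  s5 = L  s9 = H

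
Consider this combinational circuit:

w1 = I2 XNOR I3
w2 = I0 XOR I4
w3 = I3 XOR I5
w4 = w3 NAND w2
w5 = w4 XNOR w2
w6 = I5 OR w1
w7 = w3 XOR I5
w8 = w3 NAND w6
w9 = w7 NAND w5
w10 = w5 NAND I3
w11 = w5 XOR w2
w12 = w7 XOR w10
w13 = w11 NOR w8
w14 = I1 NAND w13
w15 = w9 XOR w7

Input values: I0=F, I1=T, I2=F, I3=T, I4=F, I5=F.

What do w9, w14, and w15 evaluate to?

w1 = I2 XNOR I3 = F XNOR T = F
w2 = I0 XOR I4 = F XOR F = F
w3 = I3 XOR I5 = T XOR F = T
w4 = w3 NAND w2 = T NAND F = T
w5 = w4 XNOR w2 = T XNOR F = F
w6 = I5 OR w1 = F OR F = F
w7 = w3 XOR I5 = T XOR F = T
w8 = w3 NAND w6 = T NAND F = T
w9 = w7 NAND w5 = T NAND F = T
w11 = w5 XOR w2 = F XOR F = F
w13 = w11 NOR w8 = F NOR T = F
w14 = I1 NAND w13 = T NAND F = T
w15 = w9 XOR w7 = T XOR T = F

w9 = T, w14 = T, w15 = F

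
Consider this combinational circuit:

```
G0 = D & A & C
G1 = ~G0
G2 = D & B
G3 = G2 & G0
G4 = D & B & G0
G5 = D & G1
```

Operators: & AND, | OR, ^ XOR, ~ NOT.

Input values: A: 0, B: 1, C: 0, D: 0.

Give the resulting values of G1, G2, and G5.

G0 = D AND A AND C = 0 AND 0 AND 0 = 0
G1 = NOT G0 = NOT 0 = 1
G2 = D AND B = 0 AND 1 = 0
G5 = D AND G1 = 0 AND 1 = 0

G1 = 1, G2 = 0, G5 = 0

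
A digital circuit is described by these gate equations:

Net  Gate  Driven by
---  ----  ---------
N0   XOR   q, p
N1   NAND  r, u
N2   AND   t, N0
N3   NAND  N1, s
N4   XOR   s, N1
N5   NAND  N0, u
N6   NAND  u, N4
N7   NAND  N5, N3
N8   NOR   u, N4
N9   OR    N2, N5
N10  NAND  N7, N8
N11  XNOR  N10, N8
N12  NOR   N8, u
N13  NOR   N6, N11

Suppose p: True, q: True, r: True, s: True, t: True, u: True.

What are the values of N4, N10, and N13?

N0 = q XOR p = True XOR True = False
N1 = r NAND u = True NAND True = False
N3 = N1 NAND s = False NAND True = True
N4 = s XOR N1 = True XOR False = True
N5 = N0 NAND u = False NAND True = True
N6 = u NAND N4 = True NAND True = False
N7 = N5 NAND N3 = True NAND True = False
N8 = u NOR N4 = True NOR True = False
N10 = N7 NAND N8 = False NAND False = True
N11 = N10 XNOR N8 = True XNOR False = False
N13 = N6 NOR N11 = False NOR False = True

N4 = True, N10 = True, N13 = True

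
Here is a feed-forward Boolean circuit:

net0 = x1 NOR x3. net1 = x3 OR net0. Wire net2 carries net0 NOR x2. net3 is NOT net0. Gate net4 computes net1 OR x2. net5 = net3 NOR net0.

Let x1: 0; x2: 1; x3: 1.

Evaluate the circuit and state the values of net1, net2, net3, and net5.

net1 = 1, net2 = 0, net3 = 1, net5 = 0

net0 = x1 NOR x3 = 0 NOR 1 = 0
net1 = x3 OR net0 = 1 OR 0 = 1
net2 = net0 NOR x2 = 0 NOR 1 = 0
net3 = NOT net0 = NOT 0 = 1
net5 = net3 NOR net0 = 1 NOR 0 = 0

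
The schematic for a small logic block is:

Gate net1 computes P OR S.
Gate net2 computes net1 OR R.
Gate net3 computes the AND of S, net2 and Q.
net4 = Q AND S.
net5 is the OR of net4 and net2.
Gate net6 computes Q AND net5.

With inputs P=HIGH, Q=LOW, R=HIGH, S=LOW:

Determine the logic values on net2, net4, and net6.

net1 = P OR S = HIGH OR LOW = HIGH
net2 = net1 OR R = HIGH OR HIGH = HIGH
net4 = Q AND S = LOW AND LOW = LOW
net5 = net4 OR net2 = LOW OR HIGH = HIGH
net6 = Q AND net5 = LOW AND HIGH = LOW

net2 = HIGH, net4 = LOW, net6 = LOW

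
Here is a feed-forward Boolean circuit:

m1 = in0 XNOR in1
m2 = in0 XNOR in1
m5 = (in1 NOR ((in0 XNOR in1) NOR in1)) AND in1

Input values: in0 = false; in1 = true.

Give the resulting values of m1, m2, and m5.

m1 = false XNOR true = false
m2 = false XNOR true = false
m5 = (true NOR ((false XNOR true) NOR true)) AND true = false

m1 = false, m2 = false, m5 = false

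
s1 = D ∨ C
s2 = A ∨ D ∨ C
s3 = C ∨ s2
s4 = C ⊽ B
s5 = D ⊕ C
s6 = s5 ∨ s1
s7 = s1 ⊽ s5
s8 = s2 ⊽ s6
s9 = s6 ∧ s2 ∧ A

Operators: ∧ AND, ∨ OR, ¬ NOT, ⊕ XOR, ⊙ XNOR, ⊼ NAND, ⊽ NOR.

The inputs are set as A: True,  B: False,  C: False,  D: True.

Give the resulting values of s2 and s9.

s2 = True; s9 = True

s1 = D OR C = True OR False = True
s2 = A OR D OR C = True OR True OR False = True
s5 = D XOR C = True XOR False = True
s6 = s5 OR s1 = True OR True = True
s9 = s6 AND s2 AND A = True AND True AND True = True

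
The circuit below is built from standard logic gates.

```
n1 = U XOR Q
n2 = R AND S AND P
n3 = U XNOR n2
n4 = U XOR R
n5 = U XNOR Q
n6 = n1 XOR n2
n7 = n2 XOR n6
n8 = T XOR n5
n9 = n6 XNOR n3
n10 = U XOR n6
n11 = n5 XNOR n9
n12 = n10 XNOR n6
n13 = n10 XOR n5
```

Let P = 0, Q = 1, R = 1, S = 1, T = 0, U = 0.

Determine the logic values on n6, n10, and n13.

n1 = U XOR Q = 0 XOR 1 = 1
n2 = R AND S AND P = 1 AND 1 AND 0 = 0
n5 = U XNOR Q = 0 XNOR 1 = 0
n6 = n1 XOR n2 = 1 XOR 0 = 1
n10 = U XOR n6 = 0 XOR 1 = 1
n13 = n10 XOR n5 = 1 XOR 0 = 1

n6 = 1  n10 = 1  n13 = 1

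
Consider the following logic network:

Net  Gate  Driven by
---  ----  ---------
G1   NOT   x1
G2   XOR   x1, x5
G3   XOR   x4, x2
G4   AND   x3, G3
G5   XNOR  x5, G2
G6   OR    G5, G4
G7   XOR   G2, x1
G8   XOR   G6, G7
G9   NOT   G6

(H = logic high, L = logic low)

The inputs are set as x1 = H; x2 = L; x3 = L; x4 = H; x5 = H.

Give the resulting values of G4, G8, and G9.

G4 = L, G8 = H, G9 = H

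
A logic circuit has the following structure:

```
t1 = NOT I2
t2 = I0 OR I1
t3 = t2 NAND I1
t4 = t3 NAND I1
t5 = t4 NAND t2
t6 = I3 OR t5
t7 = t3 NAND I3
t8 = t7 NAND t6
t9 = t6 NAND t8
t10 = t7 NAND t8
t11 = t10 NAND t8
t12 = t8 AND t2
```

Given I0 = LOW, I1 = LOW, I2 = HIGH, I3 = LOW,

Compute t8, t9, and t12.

t2 = I0 OR I1 = LOW OR LOW = LOW
t3 = t2 NAND I1 = LOW NAND LOW = HIGH
t4 = t3 NAND I1 = HIGH NAND LOW = HIGH
t5 = t4 NAND t2 = HIGH NAND LOW = HIGH
t6 = I3 OR t5 = LOW OR HIGH = HIGH
t7 = t3 NAND I3 = HIGH NAND LOW = HIGH
t8 = t7 NAND t6 = HIGH NAND HIGH = LOW
t9 = t6 NAND t8 = HIGH NAND LOW = HIGH
t12 = t8 AND t2 = LOW AND LOW = LOW

t8 = LOW  t9 = HIGH  t12 = LOW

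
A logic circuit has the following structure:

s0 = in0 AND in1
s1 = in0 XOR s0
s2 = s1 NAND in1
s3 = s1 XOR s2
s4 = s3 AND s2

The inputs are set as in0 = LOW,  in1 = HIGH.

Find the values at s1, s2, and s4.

s0 = in0 AND in1 = LOW AND HIGH = LOW
s1 = in0 XOR s0 = LOW XOR LOW = LOW
s2 = s1 NAND in1 = LOW NAND HIGH = HIGH
s3 = s1 XOR s2 = LOW XOR HIGH = HIGH
s4 = s3 AND s2 = HIGH AND HIGH = HIGH

s1 = LOW  s2 = HIGH  s4 = HIGH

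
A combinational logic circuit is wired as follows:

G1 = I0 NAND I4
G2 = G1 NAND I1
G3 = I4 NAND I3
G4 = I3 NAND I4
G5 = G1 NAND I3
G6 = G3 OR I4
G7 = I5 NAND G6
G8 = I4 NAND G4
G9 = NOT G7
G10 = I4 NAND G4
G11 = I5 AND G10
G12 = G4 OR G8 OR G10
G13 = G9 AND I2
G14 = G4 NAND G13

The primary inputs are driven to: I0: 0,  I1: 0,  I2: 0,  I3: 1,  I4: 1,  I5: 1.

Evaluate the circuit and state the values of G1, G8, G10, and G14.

G1 = I0 NAND I4 = 0 NAND 1 = 1
G3 = I4 NAND I3 = 1 NAND 1 = 0
G4 = I3 NAND I4 = 1 NAND 1 = 0
G6 = G3 OR I4 = 0 OR 1 = 1
G7 = I5 NAND G6 = 1 NAND 1 = 0
G8 = I4 NAND G4 = 1 NAND 0 = 1
G9 = NOT G7 = NOT 0 = 1
G10 = I4 NAND G4 = 1 NAND 0 = 1
G13 = G9 AND I2 = 1 AND 0 = 0
G14 = G4 NAND G13 = 0 NAND 0 = 1

G1 = 1, G8 = 1, G10 = 1, G14 = 1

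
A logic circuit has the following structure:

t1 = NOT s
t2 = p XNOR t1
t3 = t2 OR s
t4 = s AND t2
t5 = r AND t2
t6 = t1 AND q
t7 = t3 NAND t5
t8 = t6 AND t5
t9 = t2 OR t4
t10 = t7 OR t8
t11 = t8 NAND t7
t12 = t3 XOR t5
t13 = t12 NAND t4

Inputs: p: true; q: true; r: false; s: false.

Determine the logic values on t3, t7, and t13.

t1 = NOT s = NOT false = true
t2 = p XNOR t1 = true XNOR true = true
t3 = t2 OR s = true OR false = true
t4 = s AND t2 = false AND true = false
t5 = r AND t2 = false AND true = false
t7 = t3 NAND t5 = true NAND false = true
t12 = t3 XOR t5 = true XOR false = true
t13 = t12 NAND t4 = true NAND false = true

t3 = true  t7 = true  t13 = true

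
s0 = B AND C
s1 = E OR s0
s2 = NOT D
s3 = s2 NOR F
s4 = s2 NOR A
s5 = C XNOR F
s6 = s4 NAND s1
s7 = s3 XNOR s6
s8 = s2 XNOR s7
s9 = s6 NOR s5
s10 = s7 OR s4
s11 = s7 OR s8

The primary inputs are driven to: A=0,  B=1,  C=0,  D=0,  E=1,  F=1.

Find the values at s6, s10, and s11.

s0 = B AND C = 1 AND 0 = 0
s1 = E OR s0 = 1 OR 0 = 1
s2 = NOT D = NOT 0 = 1
s3 = s2 NOR F = 1 NOR 1 = 0
s4 = s2 NOR A = 1 NOR 0 = 0
s6 = s4 NAND s1 = 0 NAND 1 = 1
s7 = s3 XNOR s6 = 0 XNOR 1 = 0
s8 = s2 XNOR s7 = 1 XNOR 0 = 0
s10 = s7 OR s4 = 0 OR 0 = 0
s11 = s7 OR s8 = 0 OR 0 = 0

s6 = 1, s10 = 0, s11 = 0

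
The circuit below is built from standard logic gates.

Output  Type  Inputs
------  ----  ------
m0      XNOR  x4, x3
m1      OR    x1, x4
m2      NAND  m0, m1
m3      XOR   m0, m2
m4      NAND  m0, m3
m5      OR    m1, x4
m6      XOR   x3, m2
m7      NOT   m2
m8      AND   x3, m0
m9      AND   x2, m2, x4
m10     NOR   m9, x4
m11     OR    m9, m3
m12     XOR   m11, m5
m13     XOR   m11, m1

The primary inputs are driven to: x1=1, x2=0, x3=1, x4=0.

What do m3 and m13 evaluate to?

m0 = x4 XNOR x3 = 0 XNOR 1 = 0
m1 = x1 OR x4 = 1 OR 0 = 1
m2 = m0 NAND m1 = 0 NAND 1 = 1
m3 = m0 XOR m2 = 0 XOR 1 = 1
m9 = x2 AND m2 AND x4 = 0 AND 1 AND 0 = 0
m11 = m9 OR m3 = 0 OR 1 = 1
m13 = m11 XOR m1 = 1 XOR 1 = 0

m3 = 1  m13 = 0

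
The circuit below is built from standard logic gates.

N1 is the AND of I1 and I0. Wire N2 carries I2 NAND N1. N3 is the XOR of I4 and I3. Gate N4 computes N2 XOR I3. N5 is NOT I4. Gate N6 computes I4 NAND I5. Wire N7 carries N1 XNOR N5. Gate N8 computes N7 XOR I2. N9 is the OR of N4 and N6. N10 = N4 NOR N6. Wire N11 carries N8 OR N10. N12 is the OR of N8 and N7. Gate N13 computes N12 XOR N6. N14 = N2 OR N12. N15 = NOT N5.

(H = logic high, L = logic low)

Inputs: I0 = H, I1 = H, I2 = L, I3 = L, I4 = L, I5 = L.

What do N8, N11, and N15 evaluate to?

N8 = H, N11 = H, N15 = L

N1 = I1 AND I0 = H AND H = H
N2 = I2 NAND N1 = L NAND H = H
N4 = N2 XOR I3 = H XOR L = H
N5 = NOT I4 = NOT L = H
N6 = I4 NAND I5 = L NAND L = H
N7 = N1 XNOR N5 = H XNOR H = H
N8 = N7 XOR I2 = H XOR L = H
N10 = N4 NOR N6 = H NOR H = L
N11 = N8 OR N10 = H OR L = H
N15 = NOT N5 = NOT H = L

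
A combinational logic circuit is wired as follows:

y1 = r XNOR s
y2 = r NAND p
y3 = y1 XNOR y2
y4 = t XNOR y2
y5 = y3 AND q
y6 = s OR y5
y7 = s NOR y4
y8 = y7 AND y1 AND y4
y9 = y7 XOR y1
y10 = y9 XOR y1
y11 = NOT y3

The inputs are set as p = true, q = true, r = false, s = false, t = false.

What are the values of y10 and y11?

y1 = r XNOR s = false XNOR false = true
y2 = r NAND p = false NAND true = true
y3 = y1 XNOR y2 = true XNOR true = true
y4 = t XNOR y2 = false XNOR true = false
y7 = s NOR y4 = false NOR false = true
y9 = y7 XOR y1 = true XOR true = false
y10 = y9 XOR y1 = false XOR true = true
y11 = NOT y3 = NOT true = false

y10 = true, y11 = false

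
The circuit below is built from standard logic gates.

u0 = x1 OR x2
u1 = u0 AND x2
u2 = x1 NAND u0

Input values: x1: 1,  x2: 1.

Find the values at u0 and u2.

u0 = x1 OR x2 = 1 OR 1 = 1
u2 = x1 NAND u0 = 1 NAND 1 = 0

u0 = 1, u2 = 0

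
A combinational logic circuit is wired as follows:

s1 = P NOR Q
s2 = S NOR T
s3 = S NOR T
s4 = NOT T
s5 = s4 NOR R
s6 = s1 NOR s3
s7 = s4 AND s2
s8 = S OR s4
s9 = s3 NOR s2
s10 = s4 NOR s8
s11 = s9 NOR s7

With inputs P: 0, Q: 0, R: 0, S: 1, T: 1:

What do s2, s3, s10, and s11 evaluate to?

s2 = S NOR T = 1 NOR 1 = 0
s3 = S NOR T = 1 NOR 1 = 0
s4 = NOT T = NOT 1 = 0
s7 = s4 AND s2 = 0 AND 0 = 0
s8 = S OR s4 = 1 OR 0 = 1
s9 = s3 NOR s2 = 0 NOR 0 = 1
s10 = s4 NOR s8 = 0 NOR 1 = 0
s11 = s9 NOR s7 = 1 NOR 0 = 0

s2 = 0; s3 = 0; s10 = 0; s11 = 0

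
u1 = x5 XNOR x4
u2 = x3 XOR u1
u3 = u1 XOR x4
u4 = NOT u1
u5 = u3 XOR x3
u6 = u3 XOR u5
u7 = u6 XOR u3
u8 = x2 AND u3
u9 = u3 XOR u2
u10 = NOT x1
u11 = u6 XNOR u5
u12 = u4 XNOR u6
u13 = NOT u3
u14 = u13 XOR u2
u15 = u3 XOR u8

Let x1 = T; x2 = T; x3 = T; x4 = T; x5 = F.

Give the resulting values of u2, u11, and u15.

u2 = T, u11 = F, u15 = F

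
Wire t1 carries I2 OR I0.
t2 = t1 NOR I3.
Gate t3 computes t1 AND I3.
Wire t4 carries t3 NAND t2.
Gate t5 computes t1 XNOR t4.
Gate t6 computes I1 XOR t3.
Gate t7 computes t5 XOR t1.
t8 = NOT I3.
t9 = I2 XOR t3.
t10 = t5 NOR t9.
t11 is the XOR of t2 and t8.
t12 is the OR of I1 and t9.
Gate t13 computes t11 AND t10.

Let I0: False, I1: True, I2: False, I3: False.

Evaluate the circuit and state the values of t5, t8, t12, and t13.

t1 = I2 OR I0 = False OR False = False
t2 = t1 NOR I3 = False NOR False = True
t3 = t1 AND I3 = False AND False = False
t4 = t3 NAND t2 = False NAND True = True
t5 = t1 XNOR t4 = False XNOR True = False
t8 = NOT I3 = NOT False = True
t9 = I2 XOR t3 = False XOR False = False
t10 = t5 NOR t9 = False NOR False = True
t11 = t2 XOR t8 = True XOR True = False
t12 = I1 OR t9 = True OR False = True
t13 = t11 AND t10 = False AND True = False

t5 = False, t8 = True, t12 = True, t13 = False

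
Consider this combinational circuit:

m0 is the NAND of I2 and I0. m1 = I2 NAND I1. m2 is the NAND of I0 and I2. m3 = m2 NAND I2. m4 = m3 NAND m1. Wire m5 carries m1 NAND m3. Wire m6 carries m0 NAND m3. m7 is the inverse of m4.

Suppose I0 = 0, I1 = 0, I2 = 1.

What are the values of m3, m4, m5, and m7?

m1 = I2 NAND I1 = 1 NAND 0 = 1
m2 = I0 NAND I2 = 0 NAND 1 = 1
m3 = m2 NAND I2 = 1 NAND 1 = 0
m4 = m3 NAND m1 = 0 NAND 1 = 1
m5 = m1 NAND m3 = 1 NAND 0 = 1
m7 = NOT m4 = NOT 1 = 0

m3 = 0, m4 = 1, m5 = 1, m7 = 0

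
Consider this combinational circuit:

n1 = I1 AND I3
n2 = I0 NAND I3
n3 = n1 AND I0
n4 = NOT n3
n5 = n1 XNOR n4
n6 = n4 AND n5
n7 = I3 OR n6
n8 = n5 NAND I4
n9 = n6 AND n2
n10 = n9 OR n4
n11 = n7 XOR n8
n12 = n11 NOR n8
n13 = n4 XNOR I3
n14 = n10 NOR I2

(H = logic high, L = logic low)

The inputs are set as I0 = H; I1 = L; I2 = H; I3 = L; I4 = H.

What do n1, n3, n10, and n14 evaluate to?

n1 = I1 AND I3 = L AND L = L
n2 = I0 NAND I3 = H NAND L = H
n3 = n1 AND I0 = L AND H = L
n4 = NOT n3 = NOT L = H
n5 = n1 XNOR n4 = L XNOR H = L
n6 = n4 AND n5 = H AND L = L
n9 = n6 AND n2 = L AND H = L
n10 = n9 OR n4 = L OR H = H
n14 = n10 NOR I2 = H NOR H = L

n1 = L, n3 = L, n10 = H, n14 = L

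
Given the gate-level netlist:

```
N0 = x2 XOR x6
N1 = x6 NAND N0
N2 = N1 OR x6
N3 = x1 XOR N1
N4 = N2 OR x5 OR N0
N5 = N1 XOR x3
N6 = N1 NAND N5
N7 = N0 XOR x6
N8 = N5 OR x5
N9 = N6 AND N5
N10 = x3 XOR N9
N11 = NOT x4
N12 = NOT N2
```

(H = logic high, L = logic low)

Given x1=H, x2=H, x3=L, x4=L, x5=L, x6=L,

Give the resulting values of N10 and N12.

N10 = L  N12 = L

N0 = x2 XOR x6 = H XOR L = H
N1 = x6 NAND N0 = L NAND H = H
N2 = N1 OR x6 = H OR L = H
N5 = N1 XOR x3 = H XOR L = H
N6 = N1 NAND N5 = H NAND H = L
N9 = N6 AND N5 = L AND H = L
N10 = x3 XOR N9 = L XOR L = L
N12 = NOT N2 = NOT H = L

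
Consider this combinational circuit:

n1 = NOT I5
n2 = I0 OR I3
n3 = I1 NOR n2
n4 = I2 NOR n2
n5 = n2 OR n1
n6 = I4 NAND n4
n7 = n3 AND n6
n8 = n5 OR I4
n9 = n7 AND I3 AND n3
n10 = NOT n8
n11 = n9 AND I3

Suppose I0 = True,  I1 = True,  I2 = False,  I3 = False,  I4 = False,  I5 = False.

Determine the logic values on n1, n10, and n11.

n1 = NOT I5 = NOT False = True
n2 = I0 OR I3 = True OR False = True
n3 = I1 NOR n2 = True NOR True = False
n4 = I2 NOR n2 = False NOR True = False
n5 = n2 OR n1 = True OR True = True
n6 = I4 NAND n4 = False NAND False = True
n7 = n3 AND n6 = False AND True = False
n8 = n5 OR I4 = True OR False = True
n9 = n7 AND I3 AND n3 = False AND False AND False = False
n10 = NOT n8 = NOT True = False
n11 = n9 AND I3 = False AND False = False

n1 = True, n10 = False, n11 = False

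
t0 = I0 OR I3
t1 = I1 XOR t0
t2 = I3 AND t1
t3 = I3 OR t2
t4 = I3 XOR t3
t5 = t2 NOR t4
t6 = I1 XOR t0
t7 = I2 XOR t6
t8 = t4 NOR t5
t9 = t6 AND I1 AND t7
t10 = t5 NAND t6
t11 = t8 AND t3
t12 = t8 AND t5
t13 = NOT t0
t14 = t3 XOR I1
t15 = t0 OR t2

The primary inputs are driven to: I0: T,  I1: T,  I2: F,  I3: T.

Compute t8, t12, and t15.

t0 = I0 OR I3 = T OR T = T
t1 = I1 XOR t0 = T XOR T = F
t2 = I3 AND t1 = T AND F = F
t3 = I3 OR t2 = T OR F = T
t4 = I3 XOR t3 = T XOR T = F
t5 = t2 NOR t4 = F NOR F = T
t8 = t4 NOR t5 = F NOR T = F
t12 = t8 AND t5 = F AND T = F
t15 = t0 OR t2 = T OR F = T

t8 = F, t12 = F, t15 = T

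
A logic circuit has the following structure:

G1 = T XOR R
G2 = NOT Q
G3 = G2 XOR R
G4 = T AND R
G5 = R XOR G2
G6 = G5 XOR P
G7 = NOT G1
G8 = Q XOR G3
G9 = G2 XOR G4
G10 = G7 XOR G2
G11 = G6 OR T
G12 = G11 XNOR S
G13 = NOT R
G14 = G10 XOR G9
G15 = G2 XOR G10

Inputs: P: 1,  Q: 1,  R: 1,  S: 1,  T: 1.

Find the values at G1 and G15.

G1 = 0, G15 = 1

G1 = T XOR R = 1 XOR 1 = 0
G2 = NOT Q = NOT 1 = 0
G7 = NOT G1 = NOT 0 = 1
G10 = G7 XOR G2 = 1 XOR 0 = 1
G15 = G2 XOR G10 = 0 XOR 1 = 1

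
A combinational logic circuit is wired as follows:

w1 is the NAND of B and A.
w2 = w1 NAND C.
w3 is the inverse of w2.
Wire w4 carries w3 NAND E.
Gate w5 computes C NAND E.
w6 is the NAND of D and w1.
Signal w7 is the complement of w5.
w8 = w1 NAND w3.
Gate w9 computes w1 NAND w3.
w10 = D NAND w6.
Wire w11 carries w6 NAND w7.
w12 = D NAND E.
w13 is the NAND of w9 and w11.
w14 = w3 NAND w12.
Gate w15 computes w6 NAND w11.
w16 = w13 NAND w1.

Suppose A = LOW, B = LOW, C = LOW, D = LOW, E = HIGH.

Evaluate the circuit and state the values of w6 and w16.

w1 = B NAND A = LOW NAND LOW = HIGH
w2 = w1 NAND C = HIGH NAND LOW = HIGH
w3 = NOT w2 = NOT HIGH = LOW
w5 = C NAND E = LOW NAND HIGH = HIGH
w6 = D NAND w1 = LOW NAND HIGH = HIGH
w7 = NOT w5 = NOT HIGH = LOW
w9 = w1 NAND w3 = HIGH NAND LOW = HIGH
w11 = w6 NAND w7 = HIGH NAND LOW = HIGH
w13 = w9 NAND w11 = HIGH NAND HIGH = LOW
w16 = w13 NAND w1 = LOW NAND HIGH = HIGH

w6 = HIGH, w16 = HIGH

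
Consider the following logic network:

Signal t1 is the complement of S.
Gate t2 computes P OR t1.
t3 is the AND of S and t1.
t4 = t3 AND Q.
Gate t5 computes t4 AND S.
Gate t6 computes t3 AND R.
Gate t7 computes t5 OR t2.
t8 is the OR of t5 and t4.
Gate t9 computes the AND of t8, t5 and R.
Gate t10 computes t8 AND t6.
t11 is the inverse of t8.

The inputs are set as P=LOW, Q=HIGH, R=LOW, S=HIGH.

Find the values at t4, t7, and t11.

t4 = LOW, t7 = LOW, t11 = HIGH

t1 = NOT S = NOT HIGH = LOW
t2 = P OR t1 = LOW OR LOW = LOW
t3 = S AND t1 = HIGH AND LOW = LOW
t4 = t3 AND Q = LOW AND HIGH = LOW
t5 = t4 AND S = LOW AND HIGH = LOW
t7 = t5 OR t2 = LOW OR LOW = LOW
t8 = t5 OR t4 = LOW OR LOW = LOW
t11 = NOT t8 = NOT LOW = HIGH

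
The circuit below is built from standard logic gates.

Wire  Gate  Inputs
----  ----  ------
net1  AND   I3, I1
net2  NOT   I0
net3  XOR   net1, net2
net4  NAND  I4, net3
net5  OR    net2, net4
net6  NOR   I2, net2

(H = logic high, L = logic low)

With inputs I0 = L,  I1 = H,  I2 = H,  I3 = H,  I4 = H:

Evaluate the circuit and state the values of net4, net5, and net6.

net1 = I3 AND I1 = H AND H = H
net2 = NOT I0 = NOT L = H
net3 = net1 XOR net2 = H XOR H = L
net4 = I4 NAND net3 = H NAND L = H
net5 = net2 OR net4 = H OR H = H
net6 = I2 NOR net2 = H NOR H = L

net4 = H, net5 = H, net6 = L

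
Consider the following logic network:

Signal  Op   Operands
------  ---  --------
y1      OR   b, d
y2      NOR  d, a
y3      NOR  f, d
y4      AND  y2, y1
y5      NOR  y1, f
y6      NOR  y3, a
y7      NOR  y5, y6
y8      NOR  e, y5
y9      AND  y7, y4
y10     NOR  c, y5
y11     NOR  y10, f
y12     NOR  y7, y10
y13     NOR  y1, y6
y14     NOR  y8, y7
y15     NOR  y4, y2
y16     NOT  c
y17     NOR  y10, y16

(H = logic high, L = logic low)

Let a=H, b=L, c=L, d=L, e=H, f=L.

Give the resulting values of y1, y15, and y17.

y1 = b OR d = L OR L = L
y2 = d NOR a = L NOR H = L
y4 = y2 AND y1 = L AND L = L
y5 = y1 NOR f = L NOR L = H
y10 = c NOR y5 = L NOR H = L
y15 = y4 NOR y2 = L NOR L = H
y16 = NOT c = NOT L = H
y17 = y10 NOR y16 = L NOR H = L

y1 = L  y15 = H  y17 = L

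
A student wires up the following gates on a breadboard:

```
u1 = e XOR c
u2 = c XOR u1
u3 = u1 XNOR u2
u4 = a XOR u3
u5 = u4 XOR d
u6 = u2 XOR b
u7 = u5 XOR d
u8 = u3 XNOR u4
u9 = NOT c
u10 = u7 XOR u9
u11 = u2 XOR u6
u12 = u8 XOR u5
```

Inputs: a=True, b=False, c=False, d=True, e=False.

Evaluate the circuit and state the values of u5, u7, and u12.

u5 = True, u7 = False, u12 = True

u1 = e XOR c = False XOR False = False
u2 = c XOR u1 = False XOR False = False
u3 = u1 XNOR u2 = False XNOR False = True
u4 = a XOR u3 = True XOR True = False
u5 = u4 XOR d = False XOR True = True
u7 = u5 XOR d = True XOR True = False
u8 = u3 XNOR u4 = True XNOR False = False
u12 = u8 XOR u5 = False XOR True = True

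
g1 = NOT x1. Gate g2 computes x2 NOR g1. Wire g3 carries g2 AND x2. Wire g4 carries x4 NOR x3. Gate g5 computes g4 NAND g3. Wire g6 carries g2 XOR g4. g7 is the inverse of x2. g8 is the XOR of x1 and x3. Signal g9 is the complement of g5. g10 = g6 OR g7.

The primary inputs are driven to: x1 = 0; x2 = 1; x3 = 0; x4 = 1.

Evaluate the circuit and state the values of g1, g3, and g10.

g1 = 1, g3 = 0, g10 = 0

g1 = NOT x1 = NOT 0 = 1
g2 = x2 NOR g1 = 1 NOR 1 = 0
g3 = g2 AND x2 = 0 AND 1 = 0
g4 = x4 NOR x3 = 1 NOR 0 = 0
g6 = g2 XOR g4 = 0 XOR 0 = 0
g7 = NOT x2 = NOT 1 = 0
g10 = g6 OR g7 = 0 OR 0 = 0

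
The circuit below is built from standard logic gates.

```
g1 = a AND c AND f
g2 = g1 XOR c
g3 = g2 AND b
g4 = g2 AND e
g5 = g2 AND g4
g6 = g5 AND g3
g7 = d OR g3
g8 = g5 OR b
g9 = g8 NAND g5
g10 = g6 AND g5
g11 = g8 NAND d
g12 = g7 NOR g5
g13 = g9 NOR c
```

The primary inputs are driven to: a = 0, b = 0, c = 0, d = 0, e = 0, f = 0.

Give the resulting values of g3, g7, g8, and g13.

g3 = 0, g7 = 0, g8 = 0, g13 = 0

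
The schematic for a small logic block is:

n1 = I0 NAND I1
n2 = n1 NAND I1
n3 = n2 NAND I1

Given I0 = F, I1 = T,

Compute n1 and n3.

n1 = T; n3 = T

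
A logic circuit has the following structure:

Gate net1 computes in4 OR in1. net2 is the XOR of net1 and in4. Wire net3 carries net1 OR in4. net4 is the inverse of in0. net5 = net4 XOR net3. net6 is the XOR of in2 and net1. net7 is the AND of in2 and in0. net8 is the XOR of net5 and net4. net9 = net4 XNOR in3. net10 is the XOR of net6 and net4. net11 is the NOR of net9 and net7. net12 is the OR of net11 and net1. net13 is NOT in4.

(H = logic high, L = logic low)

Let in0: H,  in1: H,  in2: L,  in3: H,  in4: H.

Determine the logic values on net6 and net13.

net6 = H, net13 = L

net1 = in4 OR in1 = H OR H = H
net6 = in2 XOR net1 = L XOR H = H
net13 = NOT in4 = NOT H = L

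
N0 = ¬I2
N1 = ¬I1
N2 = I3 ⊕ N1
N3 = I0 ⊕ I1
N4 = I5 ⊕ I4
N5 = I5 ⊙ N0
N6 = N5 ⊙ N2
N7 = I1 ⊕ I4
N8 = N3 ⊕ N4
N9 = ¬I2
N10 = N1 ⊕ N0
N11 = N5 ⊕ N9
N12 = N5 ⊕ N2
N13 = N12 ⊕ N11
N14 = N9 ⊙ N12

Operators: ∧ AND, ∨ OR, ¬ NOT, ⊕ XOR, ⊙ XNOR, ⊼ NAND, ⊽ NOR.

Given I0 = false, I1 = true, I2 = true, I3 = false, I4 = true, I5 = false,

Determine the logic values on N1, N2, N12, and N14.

N1 = false; N2 = false; N12 = true; N14 = false

N0 = NOT I2 = NOT true = false
N1 = NOT I1 = NOT true = false
N2 = I3 XOR N1 = false XOR false = false
N5 = I5 XNOR N0 = false XNOR false = true
N9 = NOT I2 = NOT true = false
N12 = N5 XOR N2 = true XOR false = true
N14 = N9 XNOR N12 = false XNOR true = false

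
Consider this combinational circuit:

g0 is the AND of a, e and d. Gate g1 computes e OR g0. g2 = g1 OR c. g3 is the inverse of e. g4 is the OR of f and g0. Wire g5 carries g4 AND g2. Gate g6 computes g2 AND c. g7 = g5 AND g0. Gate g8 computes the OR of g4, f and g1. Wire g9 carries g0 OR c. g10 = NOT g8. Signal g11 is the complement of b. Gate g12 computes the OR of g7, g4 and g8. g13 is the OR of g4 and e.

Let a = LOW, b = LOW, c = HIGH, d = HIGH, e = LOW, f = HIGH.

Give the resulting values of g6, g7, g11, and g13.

g6 = HIGH, g7 = LOW, g11 = HIGH, g13 = HIGH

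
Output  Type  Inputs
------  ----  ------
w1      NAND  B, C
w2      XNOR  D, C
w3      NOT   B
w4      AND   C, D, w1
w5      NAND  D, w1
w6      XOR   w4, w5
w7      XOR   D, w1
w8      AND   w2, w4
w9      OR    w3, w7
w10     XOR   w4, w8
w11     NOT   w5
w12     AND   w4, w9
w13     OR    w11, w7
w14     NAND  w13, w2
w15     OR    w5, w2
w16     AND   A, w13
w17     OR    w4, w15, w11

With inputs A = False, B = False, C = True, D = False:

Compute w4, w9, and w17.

w4 = False; w9 = True; w17 = True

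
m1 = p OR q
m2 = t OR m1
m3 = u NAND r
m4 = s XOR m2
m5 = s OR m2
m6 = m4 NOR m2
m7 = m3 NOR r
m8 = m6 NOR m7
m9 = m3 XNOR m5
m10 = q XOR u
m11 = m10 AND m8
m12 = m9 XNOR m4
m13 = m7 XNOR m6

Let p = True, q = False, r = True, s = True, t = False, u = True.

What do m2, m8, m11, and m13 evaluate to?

m2 = True, m8 = True, m11 = True, m13 = True

m1 = p OR q = True OR False = True
m2 = t OR m1 = False OR True = True
m3 = u NAND r = True NAND True = False
m4 = s XOR m2 = True XOR True = False
m6 = m4 NOR m2 = False NOR True = False
m7 = m3 NOR r = False NOR True = False
m8 = m6 NOR m7 = False NOR False = True
m10 = q XOR u = False XOR True = True
m11 = m10 AND m8 = True AND True = True
m13 = m7 XNOR m6 = False XNOR False = True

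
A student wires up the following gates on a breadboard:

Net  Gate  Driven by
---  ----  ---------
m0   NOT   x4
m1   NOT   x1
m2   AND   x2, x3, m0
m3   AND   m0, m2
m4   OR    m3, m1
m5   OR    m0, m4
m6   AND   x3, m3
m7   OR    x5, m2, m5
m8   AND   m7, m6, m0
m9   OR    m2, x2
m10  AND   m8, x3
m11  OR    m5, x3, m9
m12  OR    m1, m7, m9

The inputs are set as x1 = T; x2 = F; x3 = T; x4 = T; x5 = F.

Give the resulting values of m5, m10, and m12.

m0 = NOT x4 = NOT T = F
m1 = NOT x1 = NOT T = F
m2 = x2 AND x3 AND m0 = F AND T AND F = F
m3 = m0 AND m2 = F AND F = F
m4 = m3 OR m1 = F OR F = F
m5 = m0 OR m4 = F OR F = F
m6 = x3 AND m3 = T AND F = F
m7 = x5 OR m2 OR m5 = F OR F OR F = F
m8 = m7 AND m6 AND m0 = F AND F AND F = F
m9 = m2 OR x2 = F OR F = F
m10 = m8 AND x3 = F AND T = F
m12 = m1 OR m7 OR m9 = F OR F OR F = F

m5 = F, m10 = F, m12 = F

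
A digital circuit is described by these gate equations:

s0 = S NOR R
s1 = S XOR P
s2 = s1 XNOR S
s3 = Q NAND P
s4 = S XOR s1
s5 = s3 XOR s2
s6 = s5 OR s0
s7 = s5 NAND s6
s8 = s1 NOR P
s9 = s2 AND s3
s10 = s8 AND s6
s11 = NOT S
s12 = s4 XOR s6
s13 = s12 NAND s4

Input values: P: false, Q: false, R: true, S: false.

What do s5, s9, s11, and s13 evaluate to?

s5 = false, s9 = true, s11 = true, s13 = true

s0 = S NOR R = false NOR true = false
s1 = S XOR P = false XOR false = false
s2 = s1 XNOR S = false XNOR false = true
s3 = Q NAND P = false NAND false = true
s4 = S XOR s1 = false XOR false = false
s5 = s3 XOR s2 = true XOR true = false
s6 = s5 OR s0 = false OR false = false
s9 = s2 AND s3 = true AND true = true
s11 = NOT S = NOT false = true
s12 = s4 XOR s6 = false XOR false = false
s13 = s12 NAND s4 = false NAND false = true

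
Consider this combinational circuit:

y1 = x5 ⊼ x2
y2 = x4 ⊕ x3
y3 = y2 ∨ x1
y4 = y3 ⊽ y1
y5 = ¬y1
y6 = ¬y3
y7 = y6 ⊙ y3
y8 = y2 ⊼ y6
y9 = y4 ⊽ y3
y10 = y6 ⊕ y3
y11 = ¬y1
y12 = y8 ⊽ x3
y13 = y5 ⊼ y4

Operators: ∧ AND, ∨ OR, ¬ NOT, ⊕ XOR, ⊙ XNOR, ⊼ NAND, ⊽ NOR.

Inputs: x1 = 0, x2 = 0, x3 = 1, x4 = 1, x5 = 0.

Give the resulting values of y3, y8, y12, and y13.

y3 = 0, y8 = 1, y12 = 0, y13 = 1

y1 = x5 NAND x2 = 0 NAND 0 = 1
y2 = x4 XOR x3 = 1 XOR 1 = 0
y3 = y2 OR x1 = 0 OR 0 = 0
y4 = y3 NOR y1 = 0 NOR 1 = 0
y5 = NOT y1 = NOT 1 = 0
y6 = NOT y3 = NOT 0 = 1
y8 = y2 NAND y6 = 0 NAND 1 = 1
y12 = y8 NOR x3 = 1 NOR 1 = 0
y13 = y5 NAND y4 = 0 NAND 0 = 1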